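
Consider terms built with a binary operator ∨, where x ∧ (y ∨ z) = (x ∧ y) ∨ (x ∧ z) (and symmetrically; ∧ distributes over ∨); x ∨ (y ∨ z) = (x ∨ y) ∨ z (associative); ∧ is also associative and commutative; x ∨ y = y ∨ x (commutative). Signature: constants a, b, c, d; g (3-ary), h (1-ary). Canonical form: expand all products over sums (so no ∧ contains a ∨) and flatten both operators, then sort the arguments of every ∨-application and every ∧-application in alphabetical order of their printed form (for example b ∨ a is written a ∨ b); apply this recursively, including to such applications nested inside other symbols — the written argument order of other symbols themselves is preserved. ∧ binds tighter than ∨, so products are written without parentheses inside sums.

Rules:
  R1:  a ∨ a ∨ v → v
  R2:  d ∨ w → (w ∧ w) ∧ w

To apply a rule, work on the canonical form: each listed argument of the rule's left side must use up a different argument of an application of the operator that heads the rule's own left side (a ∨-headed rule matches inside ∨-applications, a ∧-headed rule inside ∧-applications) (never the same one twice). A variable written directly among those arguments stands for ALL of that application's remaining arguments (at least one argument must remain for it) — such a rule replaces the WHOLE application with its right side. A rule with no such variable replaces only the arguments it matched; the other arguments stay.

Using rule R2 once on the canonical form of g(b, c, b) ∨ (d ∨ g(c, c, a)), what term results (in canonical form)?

Canonical form:  d ∨ g(b, c, b) ∨ g(c, c, a)
Match R2:  consume d;  w := g(b, c, b) ∨ g(c, c, a)
Every leftover argument binds to the variable; the entire application is replaced.
Result:  g(b, c, b) ∧ g(b, c, b) ∧ g(b, c, b) ∨ g(b, c, b) ∧ g(b, c, b) ∧ g(c, c, a) ∨ g(b, c, b) ∧ g(b, c, b) ∧ g(c, c, a) ∨ g(b, c, b) ∧ g(b, c, b) ∧ g(c, c, a) ∨ g(b, c, b) ∧ g(c, c, a) ∧ g(c, c, a) ∨ g(b, c, b) ∧ g(c, c, a) ∧ g(c, c, a) ∨ g(b, c, b) ∧ g(c, c, a) ∧ g(c, c, a) ∨ g(c, c, a) ∧ g(c, c, a) ∧ g(c, c, a)

Answer: g(b, c, b) ∧ g(b, c, b) ∧ g(b, c, b) ∨ g(b, c, b) ∧ g(b, c, b) ∧ g(c, c, a) ∨ g(b, c, b) ∧ g(b, c, b) ∧ g(c, c, a) ∨ g(b, c, b) ∧ g(b, c, b) ∧ g(c, c, a) ∨ g(b, c, b) ∧ g(c, c, a) ∧ g(c, c, a) ∨ g(b, c, b) ∧ g(c, c, a) ∧ g(c, c, a) ∨ g(b, c, b) ∧ g(c, c, a) ∧ g(c, c, a) ∨ g(c, c, a) ∧ g(c, c, a) ∧ g(c, c, a)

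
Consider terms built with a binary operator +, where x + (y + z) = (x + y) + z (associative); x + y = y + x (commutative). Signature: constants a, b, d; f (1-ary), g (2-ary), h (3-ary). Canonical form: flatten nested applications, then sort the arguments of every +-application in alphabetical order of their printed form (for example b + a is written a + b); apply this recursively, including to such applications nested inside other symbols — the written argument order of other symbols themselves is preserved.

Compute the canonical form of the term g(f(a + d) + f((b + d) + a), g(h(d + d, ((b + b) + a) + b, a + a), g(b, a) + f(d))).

Focus inside:  f(a + d) + f((b + d) + a)
Canonicalize subterm:  f((b + d) + a)  →  f(a + b + d)
Sort:  f(a + b + d) + f(a + d)
Rebuild:  g(f(a + b + d) + f(a + d), g(h(d + d, a + b + b + b, a + a), f(d) + g(b, a)))

Answer: g(f(a + b + d) + f(a + d), g(h(d + d, a + b + b + b, a + a), f(d) + g(b, a)))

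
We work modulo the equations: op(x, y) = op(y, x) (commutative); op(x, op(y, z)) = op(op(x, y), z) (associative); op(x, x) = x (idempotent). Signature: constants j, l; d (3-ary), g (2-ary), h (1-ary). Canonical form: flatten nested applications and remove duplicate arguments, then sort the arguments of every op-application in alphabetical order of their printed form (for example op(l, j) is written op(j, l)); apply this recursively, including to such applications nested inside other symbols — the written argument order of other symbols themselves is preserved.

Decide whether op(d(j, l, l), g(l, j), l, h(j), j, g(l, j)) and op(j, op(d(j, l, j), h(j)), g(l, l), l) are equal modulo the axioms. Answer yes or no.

Left:  op(d(j, l, l), g(l, j), l, h(j), j, g(l, j))
  Drop duplicates:  drop duplicate g(l, j)
  Sort:  op(d(j, l, l), g(l, j), h(j), j, l)
Right:  op(j, op(d(j, l, j), h(j)), g(l, l), l)
  Merge nested applications:  op(j, d(j, l, j), h(j), g(l, l), l)
  Sort:  op(d(j, l, j), g(l, l), h(j), j, l)

Answer: no — op(d(j, l, l), g(l, j), h(j), j, l) vs op(d(j, l, j), g(l, l), h(j), j, l)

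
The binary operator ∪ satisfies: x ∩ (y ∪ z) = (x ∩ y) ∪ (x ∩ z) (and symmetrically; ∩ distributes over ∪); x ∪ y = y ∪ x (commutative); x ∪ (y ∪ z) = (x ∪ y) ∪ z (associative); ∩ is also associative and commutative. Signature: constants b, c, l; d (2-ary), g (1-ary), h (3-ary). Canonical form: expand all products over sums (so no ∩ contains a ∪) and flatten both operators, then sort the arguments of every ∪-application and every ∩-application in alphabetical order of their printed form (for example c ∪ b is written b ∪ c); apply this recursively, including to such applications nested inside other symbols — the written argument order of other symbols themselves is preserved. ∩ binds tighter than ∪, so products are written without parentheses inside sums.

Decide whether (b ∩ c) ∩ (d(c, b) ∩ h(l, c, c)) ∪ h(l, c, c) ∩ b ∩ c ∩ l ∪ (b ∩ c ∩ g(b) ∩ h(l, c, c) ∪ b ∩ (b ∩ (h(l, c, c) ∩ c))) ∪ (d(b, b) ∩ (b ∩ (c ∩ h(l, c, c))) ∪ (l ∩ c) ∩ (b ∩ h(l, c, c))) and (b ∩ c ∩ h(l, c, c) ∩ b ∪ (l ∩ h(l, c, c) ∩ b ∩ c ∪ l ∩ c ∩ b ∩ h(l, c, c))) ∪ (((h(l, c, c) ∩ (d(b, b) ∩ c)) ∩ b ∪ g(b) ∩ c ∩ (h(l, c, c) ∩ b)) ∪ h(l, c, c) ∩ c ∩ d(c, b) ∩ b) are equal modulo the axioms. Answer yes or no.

Answer: yes — both canonical forms are b ∩ b ∩ c ∩ h(l, c, c) ∪ b ∩ c ∩ d(b, b) ∩ h(l, c, c) ∪ b ∩ c ∩ d(c, b) ∩ h(l, c, c) ∪ b ∩ c ∩ g(b) ∩ h(l, c, c) ∪ b ∩ c ∩ h(l, c, c) ∩ l ∪ b ∩ c ∩ h(l, c, c) ∩ l

Derivation:
Left:  (b ∩ c) ∩ (d(c, b) ∩ h(l, c, c)) ∪ h(l, c, c) ∩ b ∩ c ∩ l ∪ (b ∩ c ∩ g(b) ∩ h(l, c, c) ∪ b ∩ (b ∩ (h(l, c, c) ∩ c))) ∪ (d(b, b) ∩ (b ∩ (c ∩ h(l, c, c))) ∪ (l ∩ c) ∩ (b ∩ h(l, c, c)))
  Un-nest:  b ∩ c ∩ d(c, b) ∩ h(l, c, c) ∪ b ∩ c ∩ h(l, c, c) ∩ l ∪ b ∩ c ∩ g(b) ∩ h(l, c, c) ∪ b ∩ b ∩ c ∩ h(l, c, c) ∪ b ∩ c ∩ d(b, b) ∩ h(l, c, c) ∪ b ∩ c ∩ h(l, c, c) ∩ l
  Order the arguments:  b ∩ b ∩ c ∩ h(l, c, c) ∪ b ∩ c ∩ d(b, b) ∩ h(l, c, c) ∪ b ∩ c ∩ d(c, b) ∩ h(l, c, c) ∪ b ∩ c ∩ g(b) ∩ h(l, c, c) ∪ b ∩ c ∩ h(l, c, c) ∩ l ∪ b ∩ c ∩ h(l, c, c) ∩ l
Right:  (b ∩ c ∩ h(l, c, c) ∩ b ∪ (l ∩ h(l, c, c) ∩ b ∩ c ∪ l ∩ c ∩ b ∩ h(l, c, c))) ∪ (((h(l, c, c) ∩ (d(b, b) ∩ c)) ∩ b ∪ g(b) ∩ c ∩ (h(l, c, c) ∩ b)) ∪ h(l, c, c) ∩ c ∩ d(c, b) ∩ b)
  Flatten:  b ∩ b ∩ c ∩ h(l, c, c) ∪ b ∩ c ∩ h(l, c, c) ∩ l ∪ b ∩ c ∩ h(l, c, c) ∩ l ∪ b ∩ c ∩ d(b, b) ∩ h(l, c, c) ∪ b ∩ c ∩ g(b) ∩ h(l, c, c) ∪ b ∩ c ∩ d(c, b) ∩ h(l, c, c)
  Order the arguments:  b ∩ b ∩ c ∩ h(l, c, c) ∪ b ∩ c ∩ d(b, b) ∩ h(l, c, c) ∪ b ∩ c ∩ d(c, b) ∩ h(l, c, c) ∪ b ∩ c ∩ g(b) ∩ h(l, c, c) ∪ b ∩ c ∩ h(l, c, c) ∩ l ∪ b ∩ c ∩ h(l, c, c) ∩ l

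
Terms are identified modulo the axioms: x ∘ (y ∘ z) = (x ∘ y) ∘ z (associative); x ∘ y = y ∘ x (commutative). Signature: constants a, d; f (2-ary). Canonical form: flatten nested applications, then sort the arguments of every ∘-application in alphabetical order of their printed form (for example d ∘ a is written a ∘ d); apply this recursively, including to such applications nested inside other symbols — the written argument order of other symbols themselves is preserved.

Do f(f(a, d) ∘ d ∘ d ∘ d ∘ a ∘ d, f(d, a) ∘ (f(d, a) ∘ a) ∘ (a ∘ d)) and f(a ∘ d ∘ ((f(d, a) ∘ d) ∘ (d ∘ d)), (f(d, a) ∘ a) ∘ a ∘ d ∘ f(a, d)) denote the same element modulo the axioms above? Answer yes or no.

Left:  f(f(a, d) ∘ d ∘ d ∘ d ∘ a ∘ d, f(d, a) ∘ (f(d, a) ∘ a) ∘ (a ∘ d))
  Work inside:  f(d, a) ∘ (f(d, a) ∘ a) ∘ (a ∘ d)
  Un-nest:  f(d, a) ∘ f(d, a) ∘ a ∘ a ∘ d
  Sort arguments:  a ∘ a ∘ d ∘ f(d, a) ∘ f(d, a)
  Reassemble:  f(a ∘ d ∘ d ∘ d ∘ d ∘ f(a, d), a ∘ a ∘ d ∘ f(d, a) ∘ f(d, a))
Right:  f(a ∘ d ∘ ((f(d, a) ∘ d) ∘ (d ∘ d)), (f(d, a) ∘ a) ∘ a ∘ d ∘ f(a, d))
  Focus inside:  a ∘ d ∘ ((f(d, a) ∘ d) ∘ (d ∘ d))
  Merge nested applications:  a ∘ d ∘ f(d, a) ∘ d ∘ d ∘ d
  Sort arguments:  a ∘ d ∘ d ∘ d ∘ d ∘ f(d, a)
  Rebuild:  f(a ∘ d ∘ d ∘ d ∘ d ∘ f(d, a), a ∘ a ∘ d ∘ f(a, d) ∘ f(d, a))

Answer: no — f(a ∘ d ∘ d ∘ d ∘ d ∘ f(a, d), a ∘ a ∘ d ∘ f(d, a) ∘ f(d, a)) vs f(a ∘ d ∘ d ∘ d ∘ d ∘ f(d, a), a ∘ a ∘ d ∘ f(a, d) ∘ f(d, a))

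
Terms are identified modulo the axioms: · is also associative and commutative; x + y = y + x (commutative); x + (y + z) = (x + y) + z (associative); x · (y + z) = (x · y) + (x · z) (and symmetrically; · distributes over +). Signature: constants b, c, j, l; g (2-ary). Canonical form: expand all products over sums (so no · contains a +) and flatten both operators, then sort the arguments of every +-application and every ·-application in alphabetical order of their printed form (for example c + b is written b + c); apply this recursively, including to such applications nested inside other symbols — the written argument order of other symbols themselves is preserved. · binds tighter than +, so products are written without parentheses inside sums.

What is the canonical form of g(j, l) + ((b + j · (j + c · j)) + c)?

Expand:  g(j, l) + b + j · j + c · j · j + c
Sort:  b + c + c · j · j + g(j, l) + j · j

Answer: b + c + c · j · j + g(j, l) + j · j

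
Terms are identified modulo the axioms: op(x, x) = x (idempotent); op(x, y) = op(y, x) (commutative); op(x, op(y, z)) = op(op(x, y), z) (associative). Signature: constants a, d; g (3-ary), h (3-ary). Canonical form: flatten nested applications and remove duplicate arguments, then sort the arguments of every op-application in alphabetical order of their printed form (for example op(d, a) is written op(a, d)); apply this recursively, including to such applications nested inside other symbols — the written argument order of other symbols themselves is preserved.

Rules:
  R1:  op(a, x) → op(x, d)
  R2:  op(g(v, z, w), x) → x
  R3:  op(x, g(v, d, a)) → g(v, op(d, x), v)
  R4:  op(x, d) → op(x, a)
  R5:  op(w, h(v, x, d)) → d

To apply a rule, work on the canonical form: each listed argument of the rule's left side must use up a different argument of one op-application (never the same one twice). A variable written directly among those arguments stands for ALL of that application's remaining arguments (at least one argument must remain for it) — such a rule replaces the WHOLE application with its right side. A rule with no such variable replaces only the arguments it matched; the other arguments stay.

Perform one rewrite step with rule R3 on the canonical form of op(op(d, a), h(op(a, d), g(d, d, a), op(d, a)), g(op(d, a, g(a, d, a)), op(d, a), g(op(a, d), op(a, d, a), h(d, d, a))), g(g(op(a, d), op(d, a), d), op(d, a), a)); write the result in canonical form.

Answer: op(a, d, g(g(a, op(a, d), a), op(a, d), g(op(a, d), op(a, d), h(d, d, a))), g(g(op(a, d), op(a, d), d), op(a, d), a), h(op(a, d), g(d, d, a), op(a, d)))

Derivation:
Canonical form:  op(a, d, g(g(op(a, d), op(a, d), d), op(a, d), a), g(op(a, d, g(a, d, a)), op(a, d), g(op(a, d), op(a, d), h(d, d, a))), h(op(a, d), g(d, d, a), op(a, d)))
Match R3:  consume g(a, d, a);  v := a, x := op(a, d)
The extension variable absorbs all remaining arguments, so the whole application is rewritten.
Giving:  op(a, d, g(g(a, op(a, d), a), op(a, d), g(op(a, d), op(a, d), h(d, d, a))), g(g(op(a, d), op(a, d), d), op(a, d), a), h(op(a, d), g(d, d, a), op(a, d)))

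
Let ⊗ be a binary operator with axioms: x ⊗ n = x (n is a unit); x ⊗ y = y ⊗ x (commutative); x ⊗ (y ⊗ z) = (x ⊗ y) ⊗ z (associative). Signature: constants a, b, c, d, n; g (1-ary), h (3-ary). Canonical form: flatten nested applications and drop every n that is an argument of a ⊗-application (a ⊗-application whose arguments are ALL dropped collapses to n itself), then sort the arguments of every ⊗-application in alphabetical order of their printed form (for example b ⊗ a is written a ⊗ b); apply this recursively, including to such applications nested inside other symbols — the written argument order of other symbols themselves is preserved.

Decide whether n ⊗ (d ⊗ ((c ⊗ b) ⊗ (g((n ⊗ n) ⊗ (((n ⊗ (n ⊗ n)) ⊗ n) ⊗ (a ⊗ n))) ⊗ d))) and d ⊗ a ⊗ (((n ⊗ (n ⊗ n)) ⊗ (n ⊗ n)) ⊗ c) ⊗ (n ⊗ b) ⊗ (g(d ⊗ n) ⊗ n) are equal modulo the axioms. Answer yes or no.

Answer: no — b ⊗ c ⊗ d ⊗ d ⊗ g(a) vs a ⊗ b ⊗ c ⊗ d ⊗ g(d)

Derivation:
Left:  n ⊗ (d ⊗ ((c ⊗ b) ⊗ (g((n ⊗ n) ⊗ (((n ⊗ (n ⊗ n)) ⊗ n) ⊗ (a ⊗ n))) ⊗ d)))
  Un-nest:  n ⊗ d ⊗ c ⊗ b ⊗ g((n ⊗ n) ⊗ (((n ⊗ (n ⊗ n)) ⊗ n) ⊗ (a ⊗ n))) ⊗ d
  Canonicalize subterm:  g((n ⊗ n) ⊗ (((n ⊗ (n ⊗ n)) ⊗ n) ⊗ (a ⊗ n)))  →  g(a)
  Units out:  drop n
  Sort arguments:  b ⊗ c ⊗ d ⊗ d ⊗ g(a)
Right:  d ⊗ a ⊗ (((n ⊗ (n ⊗ n)) ⊗ (n ⊗ n)) ⊗ c) ⊗ (n ⊗ b) ⊗ (g(d ⊗ n) ⊗ n)
  Merge nested applications:  d ⊗ a ⊗ n ⊗ n ⊗ n ⊗ n ⊗ n ⊗ c ⊗ n ⊗ b ⊗ g(d ⊗ n) ⊗ n
  Inside:  g(d ⊗ n)  →  g(d)
  Unit:  drop n (×7)
  Order the arguments:  a ⊗ b ⊗ c ⊗ d ⊗ g(d)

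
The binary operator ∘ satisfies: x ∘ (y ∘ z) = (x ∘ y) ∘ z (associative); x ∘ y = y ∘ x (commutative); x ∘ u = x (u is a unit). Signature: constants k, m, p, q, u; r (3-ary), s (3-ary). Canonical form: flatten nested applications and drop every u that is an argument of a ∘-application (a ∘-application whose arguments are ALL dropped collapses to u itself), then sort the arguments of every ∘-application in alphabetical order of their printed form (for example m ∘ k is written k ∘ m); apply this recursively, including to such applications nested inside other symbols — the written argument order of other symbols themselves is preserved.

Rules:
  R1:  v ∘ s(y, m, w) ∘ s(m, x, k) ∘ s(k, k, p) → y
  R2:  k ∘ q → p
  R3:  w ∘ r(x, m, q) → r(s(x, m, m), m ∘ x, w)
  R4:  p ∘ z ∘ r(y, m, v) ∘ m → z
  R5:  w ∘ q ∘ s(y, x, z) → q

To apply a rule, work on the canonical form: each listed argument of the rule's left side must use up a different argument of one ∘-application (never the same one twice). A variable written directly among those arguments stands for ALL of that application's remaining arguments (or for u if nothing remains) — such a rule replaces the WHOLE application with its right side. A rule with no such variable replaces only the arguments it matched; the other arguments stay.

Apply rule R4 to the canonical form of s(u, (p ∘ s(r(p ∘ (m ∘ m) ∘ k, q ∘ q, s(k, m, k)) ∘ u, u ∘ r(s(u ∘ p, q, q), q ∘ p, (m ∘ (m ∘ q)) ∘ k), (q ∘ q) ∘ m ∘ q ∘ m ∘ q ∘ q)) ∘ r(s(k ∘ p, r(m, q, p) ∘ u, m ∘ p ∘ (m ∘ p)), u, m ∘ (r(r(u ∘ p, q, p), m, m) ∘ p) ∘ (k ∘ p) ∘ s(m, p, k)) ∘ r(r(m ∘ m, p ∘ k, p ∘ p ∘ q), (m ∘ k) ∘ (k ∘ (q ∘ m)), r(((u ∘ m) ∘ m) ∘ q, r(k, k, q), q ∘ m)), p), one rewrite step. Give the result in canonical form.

Answer: s(u, p ∘ r(r(m ∘ m, k ∘ p, p ∘ p ∘ q), k ∘ k ∘ m ∘ m ∘ q, r(m ∘ m ∘ q, r(k, k, q), m ∘ q)) ∘ r(s(k ∘ p, r(m, q, p), m ∘ m ∘ p ∘ p), u, k ∘ p ∘ s(m, p, k)) ∘ s(r(k ∘ m ∘ m ∘ p, q ∘ q, s(k, m, k)), r(s(p, q, q), p ∘ q, k ∘ m ∘ m ∘ q), m ∘ m ∘ q ∘ q ∘ q ∘ q ∘ q), p)

Derivation:
Canonical form:  s(u, p ∘ r(r(m ∘ m, k ∘ p, p ∘ p ∘ q), k ∘ k ∘ m ∘ m ∘ q, r(m ∘ m ∘ q, r(k, k, q), m ∘ q)) ∘ r(s(k ∘ p, r(m, q, p), m ∘ m ∘ p ∘ p), u, k ∘ m ∘ p ∘ p ∘ r(r(p, q, p), m, m) ∘ s(m, p, k)) ∘ s(r(k ∘ m ∘ m ∘ p, q ∘ q, s(k, m, k)), r(s(p, q, q), p ∘ q, k ∘ m ∘ m ∘ q), m ∘ m ∘ q ∘ q ∘ q ∘ q ∘ q), p)
Match R4:  consume m, p, r(r(p, q, p), m, m);  v := m, y := r(p, q, p), z := k ∘ p ∘ s(m, p, k)
The extension variable absorbs all remaining arguments, so the whole application is rewritten.
Giving:  s(u, p ∘ r(r(m ∘ m, k ∘ p, p ∘ p ∘ q), k ∘ k ∘ m ∘ m ∘ q, r(m ∘ m ∘ q, r(k, k, q), m ∘ q)) ∘ r(s(k ∘ p, r(m, q, p), m ∘ m ∘ p ∘ p), u, k ∘ p ∘ s(m, p, k)) ∘ s(r(k ∘ m ∘ m ∘ p, q ∘ q, s(k, m, k)), r(s(p, q, q), p ∘ q, k ∘ m ∘ m ∘ q), m ∘ m ∘ q ∘ q ∘ q ∘ q ∘ q), p)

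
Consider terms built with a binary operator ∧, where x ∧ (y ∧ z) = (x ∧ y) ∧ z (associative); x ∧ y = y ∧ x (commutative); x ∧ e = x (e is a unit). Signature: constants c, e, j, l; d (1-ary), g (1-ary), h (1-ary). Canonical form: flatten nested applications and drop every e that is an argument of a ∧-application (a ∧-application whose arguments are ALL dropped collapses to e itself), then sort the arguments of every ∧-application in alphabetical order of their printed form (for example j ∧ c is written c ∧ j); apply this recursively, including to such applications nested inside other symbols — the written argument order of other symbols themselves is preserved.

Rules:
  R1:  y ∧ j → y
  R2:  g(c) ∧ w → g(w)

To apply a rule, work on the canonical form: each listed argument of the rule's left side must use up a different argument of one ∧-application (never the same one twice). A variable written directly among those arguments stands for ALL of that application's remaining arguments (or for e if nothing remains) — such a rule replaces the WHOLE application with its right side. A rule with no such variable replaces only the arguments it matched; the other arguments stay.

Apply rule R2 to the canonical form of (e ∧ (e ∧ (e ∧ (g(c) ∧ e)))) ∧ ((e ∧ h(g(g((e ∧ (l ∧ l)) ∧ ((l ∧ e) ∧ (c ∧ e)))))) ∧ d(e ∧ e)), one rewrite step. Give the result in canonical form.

Canonical form:  d(e) ∧ g(c) ∧ h(g(g(c ∧ l ∧ l ∧ l)))
Match R2:  consume g(c);  w := d(e) ∧ h(g(g(c ∧ l ∧ l ∧ l)))
Every leftover argument binds to the variable; the entire application is replaced.
Giving:  g(d(e) ∧ h(g(g(c ∧ l ∧ l ∧ l))))

Answer: g(d(e) ∧ h(g(g(c ∧ l ∧ l ∧ l))))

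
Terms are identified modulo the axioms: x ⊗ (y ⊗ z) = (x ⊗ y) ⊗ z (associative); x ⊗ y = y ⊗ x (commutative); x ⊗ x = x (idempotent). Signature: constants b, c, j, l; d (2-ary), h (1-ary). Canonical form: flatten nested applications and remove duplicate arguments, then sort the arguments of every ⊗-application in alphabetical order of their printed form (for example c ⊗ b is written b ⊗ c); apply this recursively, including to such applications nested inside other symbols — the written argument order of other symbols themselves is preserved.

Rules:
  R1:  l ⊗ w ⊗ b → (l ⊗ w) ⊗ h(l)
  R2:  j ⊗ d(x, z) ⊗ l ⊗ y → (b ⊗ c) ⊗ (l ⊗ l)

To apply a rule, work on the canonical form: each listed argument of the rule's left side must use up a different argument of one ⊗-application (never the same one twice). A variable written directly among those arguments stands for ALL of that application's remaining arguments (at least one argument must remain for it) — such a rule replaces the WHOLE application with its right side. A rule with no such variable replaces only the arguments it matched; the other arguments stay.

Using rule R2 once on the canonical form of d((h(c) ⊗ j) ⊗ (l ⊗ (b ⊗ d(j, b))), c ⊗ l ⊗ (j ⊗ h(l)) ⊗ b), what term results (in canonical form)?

Canonical form:  d(b ⊗ d(j, b) ⊗ h(c) ⊗ j ⊗ l, b ⊗ c ⊗ h(l) ⊗ j ⊗ l)
Apply R2:  consuming d(j, b), j, l;  x := j, y := b ⊗ h(c), z := b
The extension variable absorbs all remaining arguments, so the whole application is rewritten.
Result:  d(b ⊗ c ⊗ l, b ⊗ c ⊗ h(l) ⊗ j ⊗ l)

Answer: d(b ⊗ c ⊗ l, b ⊗ c ⊗ h(l) ⊗ j ⊗ l)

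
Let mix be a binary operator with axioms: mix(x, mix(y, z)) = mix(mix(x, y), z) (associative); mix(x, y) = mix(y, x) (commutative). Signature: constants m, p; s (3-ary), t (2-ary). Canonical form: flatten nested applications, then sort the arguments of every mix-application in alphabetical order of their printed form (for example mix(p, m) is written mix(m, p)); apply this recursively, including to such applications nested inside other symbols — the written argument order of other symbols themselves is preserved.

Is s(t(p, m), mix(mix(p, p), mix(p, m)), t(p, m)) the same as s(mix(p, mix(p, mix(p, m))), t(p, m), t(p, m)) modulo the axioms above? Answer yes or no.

Answer: no — s(t(p, m), mix(m, p, p, p), t(p, m)) vs s(mix(m, p, p, p), t(p, m), t(p, m))

Derivation:
Left:  s(t(p, m), mix(mix(p, p), mix(p, m)), t(p, m))
  Focus inside:  mix(mix(p, p), mix(p, m))
  Un-nest:  mix(p, p, p, m)
  Sort arguments:  mix(m, p, p, p)
  Reassemble:  s(t(p, m), mix(m, p, p, p), t(p, m))
Right:  s(mix(p, mix(p, mix(p, m))), t(p, m), t(p, m))
  Focus inside:  mix(p, mix(p, mix(p, m)))
  Merge nested applications:  mix(p, p, p, m)
  Sort:  mix(m, p, p, p)
  Put back:  s(mix(m, p, p, p), t(p, m), t(p, m))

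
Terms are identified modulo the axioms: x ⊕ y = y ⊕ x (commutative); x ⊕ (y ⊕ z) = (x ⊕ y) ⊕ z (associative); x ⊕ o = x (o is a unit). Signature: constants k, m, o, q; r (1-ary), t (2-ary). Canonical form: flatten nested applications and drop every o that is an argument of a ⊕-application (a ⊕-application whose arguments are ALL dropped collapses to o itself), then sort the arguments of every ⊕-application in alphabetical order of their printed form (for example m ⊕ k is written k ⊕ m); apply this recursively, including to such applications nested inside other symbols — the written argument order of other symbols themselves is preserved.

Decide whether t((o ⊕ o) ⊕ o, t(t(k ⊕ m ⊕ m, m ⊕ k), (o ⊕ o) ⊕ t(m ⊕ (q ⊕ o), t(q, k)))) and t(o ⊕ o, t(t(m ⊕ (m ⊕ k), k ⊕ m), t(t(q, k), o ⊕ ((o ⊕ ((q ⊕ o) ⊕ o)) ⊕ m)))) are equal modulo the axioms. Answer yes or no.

Answer: no — t(o, t(t(k ⊕ m ⊕ m, k ⊕ m), t(m ⊕ q, t(q, k)))) vs t(o, t(t(k ⊕ m ⊕ m, k ⊕ m), t(t(q, k), m ⊕ q)))

Derivation:
Left:  t((o ⊕ o) ⊕ o, t(t(k ⊕ m ⊕ m, m ⊕ k), (o ⊕ o) ⊕ t(m ⊕ (q ⊕ o), t(q, k))))
  Work inside:  (o ⊕ o) ⊕ t(m ⊕ (q ⊕ o), t(q, k))
  Un-nest:  o ⊕ o ⊕ t(m ⊕ (q ⊕ o), t(q, k))
  Inside:  t(m ⊕ (q ⊕ o), t(q, k))  →  t(m ⊕ q, t(q, k))
  Units out:  drop o (×2)
  Sort:  t(m ⊕ q, t(q, k))
  Reassemble:  t(o, t(t(k ⊕ m ⊕ m, k ⊕ m), t(m ⊕ q, t(q, k))))
Right:  t(o ⊕ o, t(t(m ⊕ (m ⊕ k), k ⊕ m), t(t(q, k), o ⊕ ((o ⊕ ((q ⊕ o) ⊕ o)) ⊕ m))))
  Descend into:  o ⊕ ((o ⊕ ((q ⊕ o) ⊕ o)) ⊕ m)
  Merge nested applications:  o ⊕ o ⊕ q ⊕ o ⊕ o ⊕ m
  Unit:  drop o (×4)
  Sort arguments:  m ⊕ q
  Reassemble:  t(o, t(t(k ⊕ m ⊕ m, k ⊕ m), t(t(q, k), m ⊕ q)))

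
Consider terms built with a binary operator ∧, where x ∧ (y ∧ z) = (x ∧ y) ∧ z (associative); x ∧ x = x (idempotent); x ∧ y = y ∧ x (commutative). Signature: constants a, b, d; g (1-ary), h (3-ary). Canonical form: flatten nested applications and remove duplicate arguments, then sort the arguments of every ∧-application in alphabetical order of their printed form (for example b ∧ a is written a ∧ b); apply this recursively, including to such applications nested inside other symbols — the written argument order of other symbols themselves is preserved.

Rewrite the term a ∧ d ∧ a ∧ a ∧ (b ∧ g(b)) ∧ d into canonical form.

Flatten:  a ∧ d ∧ a ∧ a ∧ b ∧ g(b) ∧ d
Drop duplicates:  drop duplicate a, a, d
Sort arguments:  a ∧ b ∧ d ∧ g(b)

Answer: a ∧ b ∧ d ∧ g(b)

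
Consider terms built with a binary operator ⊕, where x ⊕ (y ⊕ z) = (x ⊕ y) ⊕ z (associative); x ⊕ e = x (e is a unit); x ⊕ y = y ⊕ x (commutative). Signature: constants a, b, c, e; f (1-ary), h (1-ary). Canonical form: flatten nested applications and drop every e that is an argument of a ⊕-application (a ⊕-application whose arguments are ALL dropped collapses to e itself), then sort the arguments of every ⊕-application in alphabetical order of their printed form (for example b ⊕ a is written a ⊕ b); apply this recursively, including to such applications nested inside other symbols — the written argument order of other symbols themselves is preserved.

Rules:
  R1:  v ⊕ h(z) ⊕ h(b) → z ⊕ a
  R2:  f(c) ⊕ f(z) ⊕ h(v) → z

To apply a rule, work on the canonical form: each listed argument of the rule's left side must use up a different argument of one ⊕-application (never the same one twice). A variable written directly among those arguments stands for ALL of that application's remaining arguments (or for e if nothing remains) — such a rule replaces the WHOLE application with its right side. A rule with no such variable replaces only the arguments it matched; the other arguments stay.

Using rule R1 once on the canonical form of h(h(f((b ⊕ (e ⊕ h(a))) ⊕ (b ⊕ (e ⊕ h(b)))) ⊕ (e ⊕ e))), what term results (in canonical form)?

Answer: h(h(f(a ⊕ a)))

Derivation:
Canonical form:  h(h(f(b ⊕ b ⊕ h(a) ⊕ h(b))))
Apply R1:  consuming h(a), h(b);  v := b ⊕ b, z := a
The variable takes the whole remainder — replace the entire application.
New term:  h(h(f(a ⊕ a)))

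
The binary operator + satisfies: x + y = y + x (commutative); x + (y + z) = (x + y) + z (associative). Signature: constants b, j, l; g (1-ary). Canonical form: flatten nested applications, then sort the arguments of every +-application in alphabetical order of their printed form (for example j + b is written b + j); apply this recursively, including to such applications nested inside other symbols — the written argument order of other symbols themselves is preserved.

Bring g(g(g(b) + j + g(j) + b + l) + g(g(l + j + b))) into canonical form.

Answer: g(g(b + g(b) + g(j) + j + l) + g(g(b + j + l)))

Derivation:
Descend into:  g(g(b) + j + g(j) + b + l) + g(g(l + j + b))
Inside:  g(g(b) + j + g(j) + b + l)  →  g(b + g(b) + g(j) + j + l)
Inside:  g(g(l + j + b))  →  g(g(b + j + l))
Sort arguments:  g(b + g(b) + g(j) + j + l) + g(g(b + j + l))
Reassemble:  g(g(b + g(b) + g(j) + j + l) + g(g(b + j + l)))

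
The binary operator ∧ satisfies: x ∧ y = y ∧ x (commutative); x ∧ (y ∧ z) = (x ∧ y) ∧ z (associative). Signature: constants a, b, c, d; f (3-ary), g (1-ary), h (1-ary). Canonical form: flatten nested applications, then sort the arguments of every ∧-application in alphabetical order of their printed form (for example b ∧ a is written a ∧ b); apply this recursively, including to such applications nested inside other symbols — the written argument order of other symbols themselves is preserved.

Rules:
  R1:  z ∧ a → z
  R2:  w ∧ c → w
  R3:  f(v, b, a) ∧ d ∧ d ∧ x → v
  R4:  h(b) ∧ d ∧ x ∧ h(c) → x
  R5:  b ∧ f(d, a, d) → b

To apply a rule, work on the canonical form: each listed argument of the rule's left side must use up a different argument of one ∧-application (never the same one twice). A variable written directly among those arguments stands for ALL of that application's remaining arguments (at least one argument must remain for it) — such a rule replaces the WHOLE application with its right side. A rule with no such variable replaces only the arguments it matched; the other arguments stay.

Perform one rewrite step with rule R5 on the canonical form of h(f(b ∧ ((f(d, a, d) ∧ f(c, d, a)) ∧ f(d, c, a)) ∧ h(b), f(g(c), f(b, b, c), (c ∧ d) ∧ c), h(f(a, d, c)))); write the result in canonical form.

Canonical form:  h(f(b ∧ f(c, d, a) ∧ f(d, a, d) ∧ f(d, c, a) ∧ h(b), f(g(c), f(b, b, c), c ∧ c ∧ d), h(f(a, d, c))))
Apply R5:  consuming b, f(d, a, d)
New term:  h(f(b ∧ f(c, d, a) ∧ f(d, c, a) ∧ h(b), f(g(c), f(b, b, c), c ∧ c ∧ d), h(f(a, d, c))))

Answer: h(f(b ∧ f(c, d, a) ∧ f(d, c, a) ∧ h(b), f(g(c), f(b, b, c), c ∧ c ∧ d), h(f(a, d, c))))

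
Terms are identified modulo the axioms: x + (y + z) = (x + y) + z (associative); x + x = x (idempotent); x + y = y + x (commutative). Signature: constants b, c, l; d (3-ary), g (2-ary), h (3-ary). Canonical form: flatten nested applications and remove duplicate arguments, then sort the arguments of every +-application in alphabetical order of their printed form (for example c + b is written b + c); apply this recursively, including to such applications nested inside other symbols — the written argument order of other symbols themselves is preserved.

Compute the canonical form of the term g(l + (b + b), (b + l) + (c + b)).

Answer: g(b + l, b + c + l)

Derivation:
Descend into:  (b + l) + (c + b)
Merge nested applications:  b + l + c + b
Idempotence:  drop duplicate b
Sort:  b + c + l
Reassemble:  g(b + l, b + c + l)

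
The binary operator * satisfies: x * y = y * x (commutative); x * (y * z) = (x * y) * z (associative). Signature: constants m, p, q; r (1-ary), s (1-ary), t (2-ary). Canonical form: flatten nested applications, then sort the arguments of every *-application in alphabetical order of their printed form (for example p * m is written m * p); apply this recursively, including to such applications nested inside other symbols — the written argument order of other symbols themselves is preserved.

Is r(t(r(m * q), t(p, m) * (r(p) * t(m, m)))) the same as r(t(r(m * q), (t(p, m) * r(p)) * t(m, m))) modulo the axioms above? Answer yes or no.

Answer: yes — both canonical forms are r(t(r(m * q), r(p) * t(m, m) * t(p, m)))

Derivation:
Left:  r(t(r(m * q), t(p, m) * (r(p) * t(m, m))))
  Descend into:  t(p, m) * (r(p) * t(m, m))
  Merge nested applications:  t(p, m) * r(p) * t(m, m)
  Sort arguments:  r(p) * t(m, m) * t(p, m)
  Rebuild:  r(t(r(m * q), r(p) * t(m, m) * t(p, m)))
Right:  r(t(r(m * q), (t(p, m) * r(p)) * t(m, m)))
  Work inside:  (t(p, m) * r(p)) * t(m, m)
  Merge nested applications:  t(p, m) * r(p) * t(m, m)
  Order the arguments:  r(p) * t(m, m) * t(p, m)
  Put back:  r(t(r(m * q), r(p) * t(m, m) * t(p, m)))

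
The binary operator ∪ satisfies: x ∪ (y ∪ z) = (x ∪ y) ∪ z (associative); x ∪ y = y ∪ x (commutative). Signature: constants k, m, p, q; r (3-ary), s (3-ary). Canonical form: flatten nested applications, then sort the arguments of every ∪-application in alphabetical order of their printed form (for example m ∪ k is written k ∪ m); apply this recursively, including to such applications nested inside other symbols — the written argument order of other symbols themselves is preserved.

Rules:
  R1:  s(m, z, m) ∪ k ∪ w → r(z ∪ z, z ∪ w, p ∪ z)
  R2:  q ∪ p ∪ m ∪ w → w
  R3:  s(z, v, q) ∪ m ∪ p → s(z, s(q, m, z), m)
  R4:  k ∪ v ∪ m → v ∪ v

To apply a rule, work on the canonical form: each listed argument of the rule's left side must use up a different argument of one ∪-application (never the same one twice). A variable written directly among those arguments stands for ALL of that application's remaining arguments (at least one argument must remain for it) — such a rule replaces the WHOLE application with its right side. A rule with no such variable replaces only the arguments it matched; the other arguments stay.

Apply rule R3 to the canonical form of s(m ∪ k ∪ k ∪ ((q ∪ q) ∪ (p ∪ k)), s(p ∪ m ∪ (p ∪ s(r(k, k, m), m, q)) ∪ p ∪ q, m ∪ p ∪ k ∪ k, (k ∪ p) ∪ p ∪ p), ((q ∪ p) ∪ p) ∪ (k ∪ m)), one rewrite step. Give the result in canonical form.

Answer: s(k ∪ k ∪ k ∪ m ∪ p ∪ q ∪ q, s(p ∪ p ∪ q ∪ s(r(k, k, m), s(q, m, r(k, k, m)), m), k ∪ k ∪ m ∪ p, k ∪ p ∪ p ∪ p), k ∪ m ∪ p ∪ p ∪ q)

Derivation:
Canonical form:  s(k ∪ k ∪ k ∪ m ∪ p ∪ q ∪ q, s(m ∪ p ∪ p ∪ p ∪ q ∪ s(r(k, k, m), m, q), k ∪ k ∪ m ∪ p, k ∪ p ∪ p ∪ p), k ∪ m ∪ p ∪ p ∪ q)
Match R3:  consume m, p, s(r(k, k, m), m, q);  v := m, z := r(k, k, m)
Result:  s(k ∪ k ∪ k ∪ m ∪ p ∪ q ∪ q, s(p ∪ p ∪ q ∪ s(r(k, k, m), s(q, m, r(k, k, m)), m), k ∪ k ∪ m ∪ p, k ∪ p ∪ p ∪ p), k ∪ m ∪ p ∪ p ∪ q)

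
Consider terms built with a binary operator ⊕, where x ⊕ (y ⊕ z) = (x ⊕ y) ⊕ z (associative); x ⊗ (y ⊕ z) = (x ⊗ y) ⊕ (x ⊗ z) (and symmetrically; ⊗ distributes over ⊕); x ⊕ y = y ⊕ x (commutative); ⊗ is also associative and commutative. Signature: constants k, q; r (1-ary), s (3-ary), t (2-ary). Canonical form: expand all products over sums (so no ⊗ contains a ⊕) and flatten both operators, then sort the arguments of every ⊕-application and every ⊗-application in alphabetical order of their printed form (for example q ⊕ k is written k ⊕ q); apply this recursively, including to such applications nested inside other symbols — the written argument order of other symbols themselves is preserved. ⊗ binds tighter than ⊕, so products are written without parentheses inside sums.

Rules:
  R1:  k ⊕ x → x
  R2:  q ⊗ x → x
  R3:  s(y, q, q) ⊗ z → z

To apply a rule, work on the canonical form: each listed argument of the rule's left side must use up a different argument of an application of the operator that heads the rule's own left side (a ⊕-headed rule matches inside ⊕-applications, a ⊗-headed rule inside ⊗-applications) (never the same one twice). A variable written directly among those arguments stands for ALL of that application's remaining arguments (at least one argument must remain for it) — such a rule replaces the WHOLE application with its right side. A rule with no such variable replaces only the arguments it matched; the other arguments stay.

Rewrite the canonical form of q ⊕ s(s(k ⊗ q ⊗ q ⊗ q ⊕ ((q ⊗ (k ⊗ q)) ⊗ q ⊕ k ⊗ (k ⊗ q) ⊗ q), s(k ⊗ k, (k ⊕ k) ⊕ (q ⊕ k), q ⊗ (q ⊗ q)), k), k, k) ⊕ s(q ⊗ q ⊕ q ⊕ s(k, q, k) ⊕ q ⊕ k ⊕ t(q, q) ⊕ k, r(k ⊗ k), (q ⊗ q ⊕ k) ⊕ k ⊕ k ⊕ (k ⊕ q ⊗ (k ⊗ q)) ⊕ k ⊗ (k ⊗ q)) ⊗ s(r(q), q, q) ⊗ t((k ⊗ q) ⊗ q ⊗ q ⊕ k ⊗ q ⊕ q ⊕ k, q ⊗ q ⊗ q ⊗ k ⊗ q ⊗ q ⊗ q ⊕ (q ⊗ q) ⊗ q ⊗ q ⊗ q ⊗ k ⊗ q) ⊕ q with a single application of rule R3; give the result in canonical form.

Answer: q ⊕ q ⊕ s(k ⊕ k ⊕ q ⊕ q ⊕ q ⊗ q ⊕ s(k, q, k) ⊕ t(q, q), r(k ⊗ k), k ⊕ k ⊕ k ⊕ k ⊕ k ⊗ k ⊗ q ⊕ k ⊗ q ⊗ q ⊕ q ⊗ q) ⊗ t(k ⊕ k ⊗ q ⊕ k ⊗ q ⊗ q ⊗ q ⊕ q, k ⊗ q ⊗ q ⊗ q ⊗ q ⊗ q ⊗ q ⊕ k ⊗ q ⊗ q ⊗ q ⊗ q ⊗ q ⊗ q) ⊕ s(s(k ⊗ k ⊗ q ⊗ q ⊕ k ⊗ q ⊗ q ⊗ q ⊕ k ⊗ q ⊗ q ⊗ q, s(k ⊗ k, k ⊕ k ⊕ k ⊕ q, q ⊗ q ⊗ q), k), k, k)

Derivation:
Canonical form:  q ⊕ q ⊕ s(k ⊕ k ⊕ q ⊕ q ⊕ q ⊗ q ⊕ s(k, q, k) ⊕ t(q, q), r(k ⊗ k), k ⊕ k ⊕ k ⊕ k ⊕ k ⊗ k ⊗ q ⊕ k ⊗ q ⊗ q ⊕ q ⊗ q) ⊗ s(r(q), q, q) ⊗ t(k ⊕ k ⊗ q ⊕ k ⊗ q ⊗ q ⊗ q ⊕ q, k ⊗ q ⊗ q ⊗ q ⊗ q ⊗ q ⊗ q ⊕ k ⊗ q ⊗ q ⊗ q ⊗ q ⊗ q ⊗ q) ⊕ s(s(k ⊗ k ⊗ q ⊗ q ⊕ k ⊗ q ⊗ q ⊗ q ⊕ k ⊗ q ⊗ q ⊗ q, s(k ⊗ k, k ⊕ k ⊕ k ⊕ q, q ⊗ q ⊗ q), k), k, k)
Apply R3:  consuming s(r(q), q, q);  y := r(q), z := s(k ⊕ k ⊕ q ⊕ q ⊕ q ⊗ q ⊕ s(k, q, k) ⊕ t(q, q), r(k ⊗ k), k ⊕ k ⊕ k ⊕ k ⊕ k ⊗ k ⊗ q ⊕ k ⊗ q ⊗ q ⊕ q ⊗ q) ⊗ t(k ⊕ k ⊗ q ⊕ k ⊗ q ⊗ q ⊗ q ⊕ q, k ⊗ q ⊗ q ⊗ q ⊗ q ⊗ q ⊗ q ⊕ k ⊗ q ⊗ q ⊗ q ⊗ q ⊗ q ⊗ q)
The extension variable absorbs all remaining arguments, so the whole application is rewritten.
New term:  q ⊕ q ⊕ s(k ⊕ k ⊕ q ⊕ q ⊕ q ⊗ q ⊕ s(k, q, k) ⊕ t(q, q), r(k ⊗ k), k ⊕ k ⊕ k ⊕ k ⊕ k ⊗ k ⊗ q ⊕ k ⊗ q ⊗ q ⊕ q ⊗ q) ⊗ t(k ⊕ k ⊗ q ⊕ k ⊗ q ⊗ q ⊗ q ⊕ q, k ⊗ q ⊗ q ⊗ q ⊗ q ⊗ q ⊗ q ⊕ k ⊗ q ⊗ q ⊗ q ⊗ q ⊗ q ⊗ q) ⊕ s(s(k ⊗ k ⊗ q ⊗ q ⊕ k ⊗ q ⊗ q ⊗ q ⊕ k ⊗ q ⊗ q ⊗ q, s(k ⊗ k, k ⊕ k ⊕ k ⊕ q, q ⊗ q ⊗ q), k), k, k)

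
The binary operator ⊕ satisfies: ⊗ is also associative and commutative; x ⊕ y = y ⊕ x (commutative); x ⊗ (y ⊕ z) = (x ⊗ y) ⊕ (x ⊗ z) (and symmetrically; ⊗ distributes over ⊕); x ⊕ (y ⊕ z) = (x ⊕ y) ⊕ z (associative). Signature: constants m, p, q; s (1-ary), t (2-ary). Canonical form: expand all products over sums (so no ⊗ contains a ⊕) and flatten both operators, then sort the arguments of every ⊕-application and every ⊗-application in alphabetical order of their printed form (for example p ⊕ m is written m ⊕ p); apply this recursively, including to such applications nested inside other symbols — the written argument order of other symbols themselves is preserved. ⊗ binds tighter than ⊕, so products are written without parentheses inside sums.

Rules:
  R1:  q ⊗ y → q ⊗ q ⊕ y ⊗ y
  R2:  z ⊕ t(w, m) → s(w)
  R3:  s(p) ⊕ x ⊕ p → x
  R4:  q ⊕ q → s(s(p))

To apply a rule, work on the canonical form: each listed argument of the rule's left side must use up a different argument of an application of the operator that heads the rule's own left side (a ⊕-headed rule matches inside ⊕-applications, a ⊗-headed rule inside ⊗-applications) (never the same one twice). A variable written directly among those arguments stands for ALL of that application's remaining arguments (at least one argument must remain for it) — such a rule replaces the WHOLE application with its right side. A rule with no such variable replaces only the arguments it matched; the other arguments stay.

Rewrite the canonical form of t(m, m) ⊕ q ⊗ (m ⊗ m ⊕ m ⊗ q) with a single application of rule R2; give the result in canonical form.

Canonical form:  m ⊗ m ⊗ q ⊕ m ⊗ q ⊗ q ⊕ t(m, m)
Apply R2:  consuming t(m, m);  w := m, z := m ⊗ m ⊗ q ⊕ m ⊗ q ⊗ q
The extension variable absorbs all remaining arguments, so the whole application is rewritten.
Giving:  s(m)

Answer: s(m)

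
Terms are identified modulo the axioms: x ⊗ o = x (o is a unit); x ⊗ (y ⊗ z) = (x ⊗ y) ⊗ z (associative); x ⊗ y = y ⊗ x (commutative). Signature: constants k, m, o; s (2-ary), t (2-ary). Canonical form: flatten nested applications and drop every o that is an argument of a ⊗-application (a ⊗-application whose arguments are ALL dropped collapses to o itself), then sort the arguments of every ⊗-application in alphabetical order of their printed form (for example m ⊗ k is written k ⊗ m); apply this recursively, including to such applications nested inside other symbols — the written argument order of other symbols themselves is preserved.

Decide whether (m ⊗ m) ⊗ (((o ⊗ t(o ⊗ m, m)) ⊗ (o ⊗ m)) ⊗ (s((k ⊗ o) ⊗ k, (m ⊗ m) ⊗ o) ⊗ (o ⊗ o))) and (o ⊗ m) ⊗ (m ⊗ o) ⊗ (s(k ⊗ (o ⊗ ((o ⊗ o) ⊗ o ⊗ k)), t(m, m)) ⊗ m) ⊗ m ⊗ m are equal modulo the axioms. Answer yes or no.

Answer: no — m ⊗ m ⊗ m ⊗ s(k ⊗ k, m ⊗ m) ⊗ t(m, m) vs m ⊗ m ⊗ m ⊗ m ⊗ m ⊗ s(k ⊗ k, t(m, m))

Derivation:
Left:  (m ⊗ m) ⊗ (((o ⊗ t(o ⊗ m, m)) ⊗ (o ⊗ m)) ⊗ (s((k ⊗ o) ⊗ k, (m ⊗ m) ⊗ o) ⊗ (o ⊗ o)))
  Flatten:  m ⊗ m ⊗ o ⊗ t(o ⊗ m, m) ⊗ o ⊗ m ⊗ s((k ⊗ o) ⊗ k, (m ⊗ m) ⊗ o) ⊗ o ⊗ o
  Inside:  t(o ⊗ m, m)  →  t(m, m)
  Canonicalize subterm:  s((k ⊗ o) ⊗ k, (m ⊗ m) ⊗ o)  →  s(k ⊗ k, m ⊗ m)
  Unit:  drop o (×4)
  Order the arguments:  m ⊗ m ⊗ m ⊗ s(k ⊗ k, m ⊗ m) ⊗ t(m, m)
Right:  (o ⊗ m) ⊗ (m ⊗ o) ⊗ (s(k ⊗ (o ⊗ ((o ⊗ o) ⊗ o ⊗ k)), t(m, m)) ⊗ m) ⊗ m ⊗ m
  Un-nest:  o ⊗ m ⊗ m ⊗ o ⊗ s(k ⊗ (o ⊗ ((o ⊗ o) ⊗ o ⊗ k)), t(m, m)) ⊗ m ⊗ m ⊗ m
  Inside:  s(k ⊗ (o ⊗ ((o ⊗ o) ⊗ o ⊗ k)), t(m, m))  →  s(k ⊗ k, t(m, m))
  Drop the unit:  drop o (×2)
  Sort arguments:  m ⊗ m ⊗ m ⊗ m ⊗ m ⊗ s(k ⊗ k, t(m, m))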